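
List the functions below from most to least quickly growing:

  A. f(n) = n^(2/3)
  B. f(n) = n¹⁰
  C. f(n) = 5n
B > C > A

Comparing growth rates:
B = n¹⁰ is O(n¹⁰)
C = 5n is O(n)
A = n^(2/3) is O(n^(2/3))

Therefore, the order from fastest to slowest is: B > C > A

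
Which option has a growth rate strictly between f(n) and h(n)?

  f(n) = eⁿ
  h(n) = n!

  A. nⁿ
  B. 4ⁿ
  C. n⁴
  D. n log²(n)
B

We need g(n) with eⁿ = o(g(n)) and g(n) = o(n!), i.e. O(eⁿ) ≺ g ≺ O(n!).
Check each option:
  A. nⁿ — O(nⁿ) does not grow strictly slower than h(n)
  B. 4ⁿ — O(4ⁿ) is strictly between O(eⁿ) and O(n!) ✓
  C. n⁴ — O(n⁴) does not grow strictly faster than f(n)
  D. n log²(n) — O(n log² n) does not grow strictly faster than f(n)

Only option B (4ⁿ) lies strictly between.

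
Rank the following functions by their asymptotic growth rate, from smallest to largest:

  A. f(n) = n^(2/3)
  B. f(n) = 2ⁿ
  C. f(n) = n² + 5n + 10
A < C < B

Comparing growth rates:
A = n^(2/3) is O(n^(2/3))
C = n² + 5n + 10 is O(n²)
B = 2ⁿ is O(2ⁿ)

Therefore, the order from slowest to fastest is: A < C < B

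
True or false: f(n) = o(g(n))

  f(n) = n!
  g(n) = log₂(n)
False

f(n) = n! is O(n!), and g(n) = log₂(n) is O(log n).
Since O(n!) grows faster than or equal to O(log n), f(n) = o(g(n)) is false.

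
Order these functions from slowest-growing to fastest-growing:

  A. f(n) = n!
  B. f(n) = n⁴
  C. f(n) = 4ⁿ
B < C < A

Comparing growth rates:
B = n⁴ is O(n⁴)
C = 4ⁿ is O(4ⁿ)
A = n! is O(n!)

Therefore, the order from slowest to fastest is: B < C < A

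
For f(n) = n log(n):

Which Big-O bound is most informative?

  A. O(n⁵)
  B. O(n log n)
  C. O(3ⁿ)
B

f(n) = n log(n) is O(n log n).
All listed options are valid Big-O bounds (upper bounds),
but O(n log n) is the tightest (smallest valid bound).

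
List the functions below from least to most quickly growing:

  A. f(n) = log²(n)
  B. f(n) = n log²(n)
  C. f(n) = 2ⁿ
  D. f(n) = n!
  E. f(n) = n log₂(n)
A < E < B < C < D

Comparing growth rates:
A = log²(n) is O(log² n)
E = n log₂(n) is O(n log n)
B = n log²(n) is O(n log² n)
C = 2ⁿ is O(2ⁿ)
D = n! is O(n!)

Therefore, the order from slowest to fastest is: A < E < B < C < D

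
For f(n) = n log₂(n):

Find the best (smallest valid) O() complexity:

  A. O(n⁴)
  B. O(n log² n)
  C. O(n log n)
C

f(n) = n log₂(n) is O(n log n).
All listed options are valid Big-O bounds (upper bounds),
but O(n log n) is the tightest (smallest valid bound).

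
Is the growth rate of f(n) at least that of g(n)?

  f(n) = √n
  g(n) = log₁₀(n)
True

f(n) = √n is O(√n), and g(n) = log₁₀(n) is O(log n).
Since O(√n) grows at least as fast as O(log n), f(n) = Ω(g(n)) is true.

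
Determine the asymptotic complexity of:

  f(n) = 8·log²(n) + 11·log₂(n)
O(log² n)

The dominant term in 8·log²(n) + 11·log₂(n) is 8·log²(n), which is Θ(log² n).
Lower-order terms (11·log₂(n)) are asymptotically negligible.
Constants are absorbed, so the tightest bound is O(log² n).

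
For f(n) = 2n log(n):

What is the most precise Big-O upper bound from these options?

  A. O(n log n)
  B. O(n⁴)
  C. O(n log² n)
A

f(n) = 2n log(n) is O(n log n).
All listed options are valid Big-O bounds (upper bounds),
but O(n log n) is the tightest (smallest valid bound).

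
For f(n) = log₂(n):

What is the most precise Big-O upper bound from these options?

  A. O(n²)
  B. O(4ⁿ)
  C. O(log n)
C

f(n) = log₂(n) is O(log n).
All listed options are valid Big-O bounds (upper bounds),
but O(log n) is the tightest (smallest valid bound).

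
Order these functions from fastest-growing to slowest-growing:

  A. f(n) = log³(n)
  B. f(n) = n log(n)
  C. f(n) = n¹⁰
C > B > A

Comparing growth rates:
C = n¹⁰ is O(n¹⁰)
B = n log(n) is O(n log n)
A = log³(n) is O(log³ n)

Therefore, the order from fastest to slowest is: C > B > A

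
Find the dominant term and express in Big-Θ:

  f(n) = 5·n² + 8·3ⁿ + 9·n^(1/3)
Θ(3ⁿ)

Order the terms by growth rate: 9·n^(1/3) ≺ 5·n² ≺ 8·3ⁿ.
The fastest-growing term 8·3ⁿ dominates as n → ∞; dropping its constant factor gives Θ(3ⁿ).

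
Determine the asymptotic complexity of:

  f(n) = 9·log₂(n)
O(log n)

The dominant term in 9·log₂(n) is 9·log₂(n), which is Θ(log n).
Constants are absorbed, so the tightest bound is O(log n).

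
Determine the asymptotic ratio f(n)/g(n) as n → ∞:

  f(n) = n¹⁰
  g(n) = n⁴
∞

Since n¹⁰ (O(n¹⁰)) grows faster than n⁴ (O(n⁴)),
the ratio f(n)/g(n) → ∞ as n → ∞.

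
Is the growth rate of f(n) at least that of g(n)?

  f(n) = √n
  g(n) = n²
False

f(n) = √n is O(√n), and g(n) = n² is O(n²).
Since O(√n) grows slower than O(n²), f(n) = Ω(g(n)) is false.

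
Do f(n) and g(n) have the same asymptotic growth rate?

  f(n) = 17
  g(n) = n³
False

f(n) = 17 is O(1), and g(n) = n³ is O(n³).
Since they have different growth rates, f(n) = Θ(g(n)) is false.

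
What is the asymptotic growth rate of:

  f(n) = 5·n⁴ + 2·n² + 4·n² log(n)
Θ(n⁴)

Order the terms by growth rate: 2·n² ≺ 4·n² log(n) ≺ 5·n⁴.
The fastest-growing term 5·n⁴ dominates as n → ∞; dropping its constant factor gives Θ(n⁴).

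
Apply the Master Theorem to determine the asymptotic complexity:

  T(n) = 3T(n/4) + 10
Θ(n^log₄(3))

Master Theorem: a = 3, b = 4, f(n) = 10.
Compute the critical exponent d = log₄(3) = 0.792.
Compare f(n) = Θ(1) against n^d:
  k = 0 < d = 0.792, so f(n) = O(n^(d-ε)) — Case 1.
  The recursion cost dominates: T(n) = Θ(n^d) = Θ(n^log₄(3)).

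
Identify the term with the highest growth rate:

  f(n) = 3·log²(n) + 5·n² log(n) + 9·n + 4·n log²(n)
5·n² log(n)

Looking at each term:
  - 3·log²(n) is O(log² n)
  - 5·n² log(n) is O(n² log n)
  - 9·n is O(n)
  - 4·n log²(n) is O(n log² n)

The term 5·n² log(n) (O(n² log n)) grows fastest and dominates all others.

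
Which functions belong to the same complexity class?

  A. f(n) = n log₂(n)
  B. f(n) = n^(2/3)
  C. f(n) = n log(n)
A and C

Examining each function:
  A. n log₂(n) is O(n log n)
  B. n^(2/3) is O(n^(2/3))
  C. n log(n) is O(n log n)

Functions A and C both have the same complexity class.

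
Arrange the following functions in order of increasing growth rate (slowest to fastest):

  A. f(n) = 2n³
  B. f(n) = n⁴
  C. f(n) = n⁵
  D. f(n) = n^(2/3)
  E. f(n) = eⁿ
D < A < B < C < E

Comparing growth rates:
D = n^(2/3) is O(n^(2/3))
A = 2n³ is O(n³)
B = n⁴ is O(n⁴)
C = n⁵ is O(n⁵)
E = eⁿ is O(eⁿ)

Therefore, the order from slowest to fastest is: D < A < B < C < E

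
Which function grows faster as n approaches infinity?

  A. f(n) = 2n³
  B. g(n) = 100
A

f(n) = 2n³ is O(n³), while g(n) = 100 is O(1).
Since O(n³) grows faster than O(1), f(n) dominates.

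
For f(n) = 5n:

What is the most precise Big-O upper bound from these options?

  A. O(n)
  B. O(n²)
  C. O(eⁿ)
A

f(n) = 5n is O(n).
All listed options are valid Big-O bounds (upper bounds),
but O(n) is the tightest (smallest valid bound).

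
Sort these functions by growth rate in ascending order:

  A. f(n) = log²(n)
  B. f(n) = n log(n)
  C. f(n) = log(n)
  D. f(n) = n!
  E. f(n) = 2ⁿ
C < A < B < E < D

Comparing growth rates:
C = log(n) is O(log n)
A = log²(n) is O(log² n)
B = n log(n) is O(n log n)
E = 2ⁿ is O(2ⁿ)
D = n! is O(n!)

Therefore, the order from slowest to fastest is: C < A < B < E < D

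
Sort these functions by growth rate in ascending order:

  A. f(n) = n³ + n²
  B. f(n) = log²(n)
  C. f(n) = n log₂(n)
B < C < A

Comparing growth rates:
B = log²(n) is O(log² n)
C = n log₂(n) is O(n log n)
A = n³ + n² is O(n³)

Therefore, the order from slowest to fastest is: B < C < A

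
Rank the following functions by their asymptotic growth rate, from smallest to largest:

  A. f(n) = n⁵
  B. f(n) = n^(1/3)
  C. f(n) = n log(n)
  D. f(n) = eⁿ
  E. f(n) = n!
B < C < A < D < E

Comparing growth rates:
B = n^(1/3) is O(n^(1/3))
C = n log(n) is O(n log n)
A = n⁵ is O(n⁵)
D = eⁿ is O(eⁿ)
E = n! is O(n!)

Therefore, the order from slowest to fastest is: B < C < A < D < E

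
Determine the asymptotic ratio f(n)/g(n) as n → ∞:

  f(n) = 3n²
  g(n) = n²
3

Since 3n² and n² have the same growth rate (O(n²)),
the ratio converges to a constant: 3.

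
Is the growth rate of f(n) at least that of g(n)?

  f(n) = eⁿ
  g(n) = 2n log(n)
True

f(n) = eⁿ is O(eⁿ), and g(n) = 2n log(n) is O(n log n).
Since O(eⁿ) grows at least as fast as O(n log n), f(n) = Ω(g(n)) is true.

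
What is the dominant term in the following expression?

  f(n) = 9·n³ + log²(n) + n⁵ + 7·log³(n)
n⁵

Looking at each term:
  - 9·n³ is O(n³)
  - log²(n) is O(log² n)
  - n⁵ is O(n⁵)
  - 7·log³(n) is O(log³ n)

The term n⁵ (O(n⁵)) grows fastest and dominates all others.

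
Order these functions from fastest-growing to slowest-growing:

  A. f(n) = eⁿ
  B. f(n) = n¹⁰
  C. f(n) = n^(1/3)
A > B > C

Comparing growth rates:
A = eⁿ is O(eⁿ)
B = n¹⁰ is O(n¹⁰)
C = n^(1/3) is O(n^(1/3))

Therefore, the order from fastest to slowest is: A > B > C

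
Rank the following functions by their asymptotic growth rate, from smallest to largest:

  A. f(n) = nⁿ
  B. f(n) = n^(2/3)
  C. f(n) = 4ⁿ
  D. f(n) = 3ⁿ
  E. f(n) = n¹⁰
B < E < D < C < A

Comparing growth rates:
B = n^(2/3) is O(n^(2/3))
E = n¹⁰ is O(n¹⁰)
D = 3ⁿ is O(3ⁿ)
C = 4ⁿ is O(4ⁿ)
A = nⁿ is O(nⁿ)

Therefore, the order from slowest to fastest is: B < E < D < C < A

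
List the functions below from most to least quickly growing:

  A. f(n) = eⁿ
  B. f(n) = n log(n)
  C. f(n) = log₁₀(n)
A > B > C

Comparing growth rates:
A = eⁿ is O(eⁿ)
B = n log(n) is O(n log n)
C = log₁₀(n) is O(log n)

Therefore, the order from fastest to slowest is: A > B > C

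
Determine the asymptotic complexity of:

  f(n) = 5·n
O(n)

The dominant term in 5·n is 5·n, which is Θ(n).
Constants are absorbed, so the tightest bound is O(n).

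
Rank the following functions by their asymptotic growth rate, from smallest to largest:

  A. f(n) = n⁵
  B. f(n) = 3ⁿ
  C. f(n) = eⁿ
A < C < B

Comparing growth rates:
A = n⁵ is O(n⁵)
C = eⁿ is O(eⁿ)
B = 3ⁿ is O(3ⁿ)

Therefore, the order from slowest to fastest is: A < C < B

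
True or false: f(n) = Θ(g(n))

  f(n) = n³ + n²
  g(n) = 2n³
True

f(n) = n³ + n² and g(n) = 2n³ are both O(n³).
Since they have the same asymptotic growth rate, f(n) = Θ(g(n)) is true.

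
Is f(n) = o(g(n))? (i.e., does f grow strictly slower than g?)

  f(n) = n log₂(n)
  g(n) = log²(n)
False

f(n) = n log₂(n) is O(n log n), and g(n) = log²(n) is O(log² n).
Since O(n log n) grows faster than or equal to O(log² n), f(n) = o(g(n)) is false.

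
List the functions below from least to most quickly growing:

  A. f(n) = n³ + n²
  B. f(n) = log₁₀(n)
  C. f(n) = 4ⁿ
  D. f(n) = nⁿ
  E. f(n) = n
B < E < A < C < D

Comparing growth rates:
B = log₁₀(n) is O(log n)
E = n is O(n)
A = n³ + n² is O(n³)
C = 4ⁿ is O(4ⁿ)
D = nⁿ is O(nⁿ)

Therefore, the order from slowest to fastest is: B < E < A < C < D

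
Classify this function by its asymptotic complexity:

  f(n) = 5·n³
O(n³)

The dominant term in 5·n³ is 5·n³, which is Θ(n³).
Constants are absorbed, so the tightest bound is O(n³).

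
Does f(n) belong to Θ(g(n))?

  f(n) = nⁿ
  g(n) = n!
False

f(n) = nⁿ is O(nⁿ), and g(n) = n! is O(n!).
Since they have different growth rates, f(n) = Θ(g(n)) is false.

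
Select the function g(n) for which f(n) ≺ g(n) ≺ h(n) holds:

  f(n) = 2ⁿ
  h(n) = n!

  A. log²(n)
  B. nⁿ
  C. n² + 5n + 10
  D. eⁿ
D

We need g(n) with 2ⁿ = o(g(n)) and g(n) = o(n!), i.e. O(2ⁿ) ≺ g ≺ O(n!).
Check each option:
  A. log²(n) — O(log² n) does not grow strictly faster than f(n)
  B. nⁿ — O(nⁿ) does not grow strictly slower than h(n)
  C. n² + 5n + 10 — O(n²) does not grow strictly faster than f(n)
  D. eⁿ — O(eⁿ) is strictly between O(2ⁿ) and O(n!) ✓

Only option D (eⁿ) lies strictly between.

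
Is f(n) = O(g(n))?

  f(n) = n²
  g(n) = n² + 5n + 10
True

f(n) = n² and g(n) = n² + 5n + 10 are both O(n²).
Big-O permits equal growth rates (f ≤ c·g for some c), so f(n) = O(g(n)) is true.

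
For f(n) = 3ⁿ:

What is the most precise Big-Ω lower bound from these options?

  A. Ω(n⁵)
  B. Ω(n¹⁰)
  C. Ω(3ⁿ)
C

f(n) = 3ⁿ is Ω(3ⁿ).
All listed options are valid Big-Ω bounds (lower bounds),
but Ω(3ⁿ) is the tightest (largest valid bound).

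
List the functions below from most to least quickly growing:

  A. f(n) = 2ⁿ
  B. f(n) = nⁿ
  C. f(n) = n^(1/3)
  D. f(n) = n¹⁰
B > A > D > C

Comparing growth rates:
B = nⁿ is O(nⁿ)
A = 2ⁿ is O(2ⁿ)
D = n¹⁰ is O(n¹⁰)
C = n^(1/3) is O(n^(1/3))

Therefore, the order from fastest to slowest is: B > A > D > C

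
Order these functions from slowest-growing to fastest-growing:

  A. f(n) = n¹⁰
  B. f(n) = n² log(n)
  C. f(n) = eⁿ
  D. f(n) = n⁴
B < D < A < C

Comparing growth rates:
B = n² log(n) is O(n² log n)
D = n⁴ is O(n⁴)
A = n¹⁰ is O(n¹⁰)
C = eⁿ is O(eⁿ)

Therefore, the order from slowest to fastest is: B < D < A < C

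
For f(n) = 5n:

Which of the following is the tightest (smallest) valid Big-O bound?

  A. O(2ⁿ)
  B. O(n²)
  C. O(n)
C

f(n) = 5n is O(n).
All listed options are valid Big-O bounds (upper bounds),
but O(n) is the tightest (smallest valid bound).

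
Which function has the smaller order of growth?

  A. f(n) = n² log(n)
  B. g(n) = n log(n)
B

f(n) = n² log(n) is O(n² log n), while g(n) = n log(n) is O(n log n).
Since O(n log n) grows slower than O(n² log n), g(n) is dominated.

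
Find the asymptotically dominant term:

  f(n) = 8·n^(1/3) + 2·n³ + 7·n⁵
7·n⁵

Looking at each term:
  - 8·n^(1/3) is O(n^(1/3))
  - 2·n³ is O(n³)
  - 7·n⁵ is O(n⁵)

The term 7·n⁵ (O(n⁵)) grows fastest and dominates all others.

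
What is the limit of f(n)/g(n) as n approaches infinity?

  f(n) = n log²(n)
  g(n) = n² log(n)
0

Since n log²(n) (O(n log² n)) grows slower than n² log(n) (O(n² log n)),
the ratio f(n)/g(n) → 0 as n → ∞.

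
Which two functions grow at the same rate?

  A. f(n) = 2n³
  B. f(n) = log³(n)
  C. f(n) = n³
A and C

Examining each function:
  A. 2n³ is O(n³)
  B. log³(n) is O(log³ n)
  C. n³ is O(n³)

Functions A and C both have the same complexity class.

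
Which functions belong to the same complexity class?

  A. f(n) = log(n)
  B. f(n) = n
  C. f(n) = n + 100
B and C

Examining each function:
  A. log(n) is O(log n)
  B. n is O(n)
  C. n + 100 is O(n)

Functions B and C both have the same complexity class.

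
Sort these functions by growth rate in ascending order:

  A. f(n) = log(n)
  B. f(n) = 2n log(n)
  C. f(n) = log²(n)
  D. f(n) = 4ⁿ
A < C < B < D

Comparing growth rates:
A = log(n) is O(log n)
C = log²(n) is O(log² n)
B = 2n log(n) is O(n log n)
D = 4ⁿ is O(4ⁿ)

Therefore, the order from slowest to fastest is: A < C < B < D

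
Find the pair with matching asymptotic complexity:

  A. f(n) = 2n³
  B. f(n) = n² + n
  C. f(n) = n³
A and C

Examining each function:
  A. 2n³ is O(n³)
  B. n² + n is O(n²)
  C. n³ is O(n³)

Functions A and C both have the same complexity class.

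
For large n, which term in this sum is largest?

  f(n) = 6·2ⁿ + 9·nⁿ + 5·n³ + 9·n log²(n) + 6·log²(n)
9·nⁿ

Looking at each term:
  - 6·2ⁿ is O(2ⁿ)
  - 9·nⁿ is O(nⁿ)
  - 5·n³ is O(n³)
  - 9·n log²(n) is O(n log² n)
  - 6·log²(n) is O(log² n)

The term 9·nⁿ (O(nⁿ)) grows fastest and dominates all others.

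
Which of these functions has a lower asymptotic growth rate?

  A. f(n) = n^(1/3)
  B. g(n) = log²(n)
B

f(n) = n^(1/3) is O(n^(1/3)), while g(n) = log²(n) is O(log² n).
Since O(log² n) grows slower than O(n^(1/3)), g(n) is dominated.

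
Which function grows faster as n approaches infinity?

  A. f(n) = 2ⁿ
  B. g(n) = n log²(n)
A

f(n) = 2ⁿ is O(2ⁿ), while g(n) = n log²(n) is O(n log² n).
Since O(2ⁿ) grows faster than O(n log² n), f(n) dominates.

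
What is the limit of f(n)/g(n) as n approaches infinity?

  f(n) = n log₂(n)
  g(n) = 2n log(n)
1/(2*log(2))

Since n log₂(n) and 2n log(n) have the same growth rate (O(n log n)),
the ratio converges to a constant: 1/(2*log(2)).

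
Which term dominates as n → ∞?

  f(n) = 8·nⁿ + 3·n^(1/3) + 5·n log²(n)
8·nⁿ

Looking at each term:
  - 8·nⁿ is O(nⁿ)
  - 3·n^(1/3) is O(n^(1/3))
  - 5·n log²(n) is O(n log² n)

The term 8·nⁿ (O(nⁿ)) grows fastest and dominates all others.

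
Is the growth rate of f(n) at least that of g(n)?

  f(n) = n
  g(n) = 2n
True

f(n) = n and g(n) = 2n are both O(n).
Big-Ω permits equal growth rates (f ≥ c·g for some c > 0), so f(n) = Ω(g(n)) is true.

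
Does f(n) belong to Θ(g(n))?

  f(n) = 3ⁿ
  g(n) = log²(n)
False

f(n) = 3ⁿ is O(3ⁿ), and g(n) = log²(n) is O(log² n).
Since they have different growth rates, f(n) = Θ(g(n)) is false.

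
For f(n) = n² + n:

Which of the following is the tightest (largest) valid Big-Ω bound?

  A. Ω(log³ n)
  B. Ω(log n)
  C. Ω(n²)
C

f(n) = n² + n is Ω(n²).
All listed options are valid Big-Ω bounds (lower bounds),
but Ω(n²) is the tightest (largest valid bound).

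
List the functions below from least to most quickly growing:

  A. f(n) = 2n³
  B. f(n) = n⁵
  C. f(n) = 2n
C < A < B

Comparing growth rates:
C = 2n is O(n)
A = 2n³ is O(n³)
B = n⁵ is O(n⁵)

Therefore, the order from slowest to fastest is: C < A < B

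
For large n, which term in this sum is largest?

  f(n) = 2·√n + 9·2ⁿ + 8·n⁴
9·2ⁿ

Looking at each term:
  - 2·√n is O(√n)
  - 9·2ⁿ is O(2ⁿ)
  - 8·n⁴ is O(n⁴)

The term 9·2ⁿ (O(2ⁿ)) grows fastest and dominates all others.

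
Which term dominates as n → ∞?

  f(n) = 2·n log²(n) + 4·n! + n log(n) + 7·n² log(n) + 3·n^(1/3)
4·n!

Looking at each term:
  - 2·n log²(n) is O(n log² n)
  - 4·n! is O(n!)
  - n log(n) is O(n log n)
  - 7·n² log(n) is O(n² log n)
  - 3·n^(1/3) is O(n^(1/3))

The term 4·n! (O(n!)) grows fastest and dominates all others.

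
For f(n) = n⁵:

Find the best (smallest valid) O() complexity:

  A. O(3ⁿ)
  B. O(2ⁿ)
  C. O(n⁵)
C

f(n) = n⁵ is O(n⁵).
All listed options are valid Big-O bounds (upper bounds),
but O(n⁵) is the tightest (smallest valid bound).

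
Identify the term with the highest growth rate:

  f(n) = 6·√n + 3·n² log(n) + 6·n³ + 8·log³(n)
6·n³

Looking at each term:
  - 6·√n is O(√n)
  - 3·n² log(n) is O(n² log n)
  - 6·n³ is O(n³)
  - 8·log³(n) is O(log³ n)

The term 6·n³ (O(n³)) grows fastest and dominates all others.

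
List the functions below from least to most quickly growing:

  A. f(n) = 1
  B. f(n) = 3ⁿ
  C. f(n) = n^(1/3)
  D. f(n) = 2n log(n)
A < C < D < B

Comparing growth rates:
A = 1 is O(1)
C = n^(1/3) is O(n^(1/3))
D = 2n log(n) is O(n log n)
B = 3ⁿ is O(3ⁿ)

Therefore, the order from slowest to fastest is: A < C < D < B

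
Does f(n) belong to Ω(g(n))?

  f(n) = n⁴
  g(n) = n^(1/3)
True

f(n) = n⁴ is O(n⁴), and g(n) = n^(1/3) is O(n^(1/3)).
Since O(n⁴) grows at least as fast as O(n^(1/3)), f(n) = Ω(g(n)) is true.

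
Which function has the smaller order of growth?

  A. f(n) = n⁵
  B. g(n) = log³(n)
B

f(n) = n⁵ is O(n⁵), while g(n) = log³(n) is O(log³ n).
Since O(log³ n) grows slower than O(n⁵), g(n) is dominated.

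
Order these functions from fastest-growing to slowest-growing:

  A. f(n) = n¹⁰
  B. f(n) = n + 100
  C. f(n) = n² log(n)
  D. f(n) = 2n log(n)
A > C > D > B

Comparing growth rates:
A = n¹⁰ is O(n¹⁰)
C = n² log(n) is O(n² log n)
D = 2n log(n) is O(n log n)
B = n + 100 is O(n)

Therefore, the order from fastest to slowest is: A > C > D > B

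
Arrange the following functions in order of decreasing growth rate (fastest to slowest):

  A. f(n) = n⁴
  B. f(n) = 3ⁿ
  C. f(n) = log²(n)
B > A > C

Comparing growth rates:
B = 3ⁿ is O(3ⁿ)
A = n⁴ is O(n⁴)
C = log²(n) is O(log² n)

Therefore, the order from fastest to slowest is: B > A > C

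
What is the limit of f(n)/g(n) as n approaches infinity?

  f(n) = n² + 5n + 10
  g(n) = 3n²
1/3

Since n² + 5n + 10 and 3n² have the same growth rate (O(n²)),
the ratio converges to a constant: 1/3.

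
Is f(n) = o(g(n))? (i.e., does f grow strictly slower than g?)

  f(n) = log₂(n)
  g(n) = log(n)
False

f(n) = log₂(n) is O(log n), and g(n) = log(n) is O(log n).
Since they have the same growth rate, f(n) = o(g(n)) is false.
(f = o(g) requires f to grow strictly slower, not equal.)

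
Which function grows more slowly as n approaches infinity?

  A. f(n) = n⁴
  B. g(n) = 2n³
B

f(n) = n⁴ is O(n⁴), while g(n) = 2n³ is O(n³).
Since O(n³) grows slower than O(n⁴), g(n) is dominated.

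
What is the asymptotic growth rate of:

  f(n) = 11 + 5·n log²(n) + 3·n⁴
Θ(n⁴)

Order the terms by growth rate: 11 ≺ 5·n log²(n) ≺ 3·n⁴.
The fastest-growing term 3·n⁴ dominates as n → ∞; dropping its constant factor gives Θ(n⁴).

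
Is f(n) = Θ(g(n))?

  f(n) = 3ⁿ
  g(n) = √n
False

f(n) = 3ⁿ is O(3ⁿ), and g(n) = √n is O(√n).
Since they have different growth rates, f(n) = Θ(g(n)) is false.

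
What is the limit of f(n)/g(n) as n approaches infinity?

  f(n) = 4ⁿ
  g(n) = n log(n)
∞

Since 4ⁿ (O(4ⁿ)) grows faster than n log(n) (O(n log n)),
the ratio f(n)/g(n) → ∞ as n → ∞.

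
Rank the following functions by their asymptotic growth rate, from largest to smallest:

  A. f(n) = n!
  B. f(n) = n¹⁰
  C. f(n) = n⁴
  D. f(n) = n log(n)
A > B > C > D

Comparing growth rates:
A = n! is O(n!)
B = n¹⁰ is O(n¹⁰)
C = n⁴ is O(n⁴)
D = n log(n) is O(n log n)

Therefore, the order from fastest to slowest is: A > B > C > D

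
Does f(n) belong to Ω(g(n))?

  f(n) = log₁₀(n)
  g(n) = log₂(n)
True

f(n) = log₁₀(n) and g(n) = log₂(n) are both O(log n).
Big-Ω permits equal growth rates (f ≥ c·g for some c > 0), so f(n) = Ω(g(n)) is true.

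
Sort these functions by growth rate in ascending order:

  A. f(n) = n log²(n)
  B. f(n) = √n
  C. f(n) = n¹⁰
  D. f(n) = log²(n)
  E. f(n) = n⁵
D < B < A < E < C

Comparing growth rates:
D = log²(n) is O(log² n)
B = √n is O(√n)
A = n log²(n) is O(n log² n)
E = n⁵ is O(n⁵)
C = n¹⁰ is O(n¹⁰)

Therefore, the order from slowest to fastest is: D < B < A < E < C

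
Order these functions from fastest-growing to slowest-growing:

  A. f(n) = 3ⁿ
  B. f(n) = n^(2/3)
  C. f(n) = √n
A > B > C

Comparing growth rates:
A = 3ⁿ is O(3ⁿ)
B = n^(2/3) is O(n^(2/3))
C = √n is O(√n)

Therefore, the order from fastest to slowest is: A > B > C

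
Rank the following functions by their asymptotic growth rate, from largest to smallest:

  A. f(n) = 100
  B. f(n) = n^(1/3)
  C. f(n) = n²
C > B > A

Comparing growth rates:
C = n² is O(n²)
B = n^(1/3) is O(n^(1/3))
A = 100 is O(1)

Therefore, the order from fastest to slowest is: C > B > A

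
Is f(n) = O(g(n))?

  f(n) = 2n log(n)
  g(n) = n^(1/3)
False

f(n) = 2n log(n) is O(n log n), and g(n) = n^(1/3) is O(n^(1/3)).
Since O(n log n) grows faster than O(n^(1/3)), f(n) = O(g(n)) is false.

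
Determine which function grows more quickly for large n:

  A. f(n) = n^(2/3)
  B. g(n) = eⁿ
B

f(n) = n^(2/3) is O(n^(2/3)), while g(n) = eⁿ is O(eⁿ).
Since O(eⁿ) grows faster than O(n^(2/3)), g(n) dominates.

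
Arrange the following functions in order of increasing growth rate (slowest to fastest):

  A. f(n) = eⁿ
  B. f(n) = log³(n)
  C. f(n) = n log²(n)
B < C < A

Comparing growth rates:
B = log³(n) is O(log³ n)
C = n log²(n) is O(n log² n)
A = eⁿ is O(eⁿ)

Therefore, the order from slowest to fastest is: B < C < A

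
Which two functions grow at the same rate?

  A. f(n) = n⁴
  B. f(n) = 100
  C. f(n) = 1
B and C

Examining each function:
  A. n⁴ is O(n⁴)
  B. 100 is O(1)
  C. 1 is O(1)

Functions B and C both have the same complexity class.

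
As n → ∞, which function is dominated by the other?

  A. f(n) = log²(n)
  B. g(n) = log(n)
B

f(n) = log²(n) is O(log² n), while g(n) = log(n) is O(log n).
Since O(log n) grows slower than O(log² n), g(n) is dominated.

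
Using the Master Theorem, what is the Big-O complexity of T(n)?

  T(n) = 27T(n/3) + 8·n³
Θ(n³ log n)

Master Theorem: a = 27, b = 3, f(n) = 8·n³.
Compute the critical exponent d = log₃(27) = 3.
Compare f(n) = Θ(n³) against n^d:
  k = 3 = d, so f(n) = Θ(n^d) — Case 2.
  Work is balanced across levels: T(n) = Θ(n^d log n) = Θ(n³ log n).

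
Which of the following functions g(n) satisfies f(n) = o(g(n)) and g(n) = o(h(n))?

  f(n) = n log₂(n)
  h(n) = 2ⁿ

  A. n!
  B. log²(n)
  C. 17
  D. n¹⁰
D

We need g(n) with n log₂(n) = o(g(n)) and g(n) = o(2ⁿ), i.e. O(n log n) ≺ g ≺ O(2ⁿ).
Check each option:
  A. n! — O(n!) does not grow strictly slower than h(n)
  B. log²(n) — O(log² n) does not grow strictly faster than f(n)
  C. 17 — O(1) does not grow strictly faster than f(n)
  D. n¹⁰ — O(n¹⁰) is strictly between O(n log n) and O(2ⁿ) ✓

Only option D (n¹⁰) lies strictly between.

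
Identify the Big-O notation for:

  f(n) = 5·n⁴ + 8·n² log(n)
O(n⁴)

The dominant term in 5·n⁴ + 8·n² log(n) is 5·n⁴, which is Θ(n⁴).
Lower-order terms (8·n² log(n)) are asymptotically negligible.
Constants are absorbed, so the tightest bound is O(n⁴).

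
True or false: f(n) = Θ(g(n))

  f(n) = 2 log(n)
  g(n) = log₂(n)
True

f(n) = 2 log(n) and g(n) = log₂(n) are both O(log n).
Since they have the same asymptotic growth rate, f(n) = Θ(g(n)) is true.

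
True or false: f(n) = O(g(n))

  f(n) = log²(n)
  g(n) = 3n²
True

f(n) = log²(n) is O(log² n), and g(n) = 3n² is O(n²).
Since O(log² n) ⊆ O(n²) (f grows no faster than g), f(n) = O(g(n)) is true.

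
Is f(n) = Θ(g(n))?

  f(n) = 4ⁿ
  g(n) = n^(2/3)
False

f(n) = 4ⁿ is O(4ⁿ), and g(n) = n^(2/3) is O(n^(2/3)).
Since they have different growth rates, f(n) = Θ(g(n)) is false.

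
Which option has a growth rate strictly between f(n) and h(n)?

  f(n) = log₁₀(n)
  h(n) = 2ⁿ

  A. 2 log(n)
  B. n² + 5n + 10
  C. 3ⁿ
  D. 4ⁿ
B

We need g(n) with log₁₀(n) = o(g(n)) and g(n) = o(2ⁿ), i.e. O(log n) ≺ g ≺ O(2ⁿ).
Check each option:
  A. 2 log(n) — O(log n) does not grow strictly faster than f(n)
  B. n² + 5n + 10 — O(n²) is strictly between O(log n) and O(2ⁿ) ✓
  C. 3ⁿ — O(3ⁿ) does not grow strictly slower than h(n)
  D. 4ⁿ — O(4ⁿ) does not grow strictly slower than h(n)

Only option B (n² + 5n + 10) lies strictly between.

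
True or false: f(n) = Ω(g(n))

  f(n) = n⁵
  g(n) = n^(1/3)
True

f(n) = n⁵ is O(n⁵), and g(n) = n^(1/3) is O(n^(1/3)).
Since O(n⁵) grows at least as fast as O(n^(1/3)), f(n) = Ω(g(n)) is true.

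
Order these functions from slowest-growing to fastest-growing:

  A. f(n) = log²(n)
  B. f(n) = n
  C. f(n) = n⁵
A < B < C

Comparing growth rates:
A = log²(n) is O(log² n)
B = n is O(n)
C = n⁵ is O(n⁵)

Therefore, the order from slowest to fastest is: A < B < C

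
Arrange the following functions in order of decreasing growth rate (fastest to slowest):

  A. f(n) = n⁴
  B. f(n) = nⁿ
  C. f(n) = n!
B > C > A

Comparing growth rates:
B = nⁿ is O(nⁿ)
C = n! is O(n!)
A = n⁴ is O(n⁴)

Therefore, the order from fastest to slowest is: B > C > A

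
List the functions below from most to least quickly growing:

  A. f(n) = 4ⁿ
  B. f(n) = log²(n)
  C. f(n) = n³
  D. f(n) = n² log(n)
A > C > D > B

Comparing growth rates:
A = 4ⁿ is O(4ⁿ)
C = n³ is O(n³)
D = n² log(n) is O(n² log n)
B = log²(n) is O(log² n)

Therefore, the order from fastest to slowest is: A > C > D > B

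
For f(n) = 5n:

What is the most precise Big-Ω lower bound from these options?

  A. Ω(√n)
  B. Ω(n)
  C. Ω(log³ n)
B

f(n) = 5n is Ω(n).
All listed options are valid Big-Ω bounds (lower bounds),
but Ω(n) is the tightest (largest valid bound).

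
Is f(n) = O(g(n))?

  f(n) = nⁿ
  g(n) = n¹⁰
False

f(n) = nⁿ is O(nⁿ), and g(n) = n¹⁰ is O(n¹⁰).
Since O(nⁿ) grows faster than O(n¹⁰), f(n) = O(g(n)) is false.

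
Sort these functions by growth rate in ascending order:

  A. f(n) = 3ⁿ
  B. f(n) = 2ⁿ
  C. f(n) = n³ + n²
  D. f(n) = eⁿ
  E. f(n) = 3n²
E < C < B < D < A

Comparing growth rates:
E = 3n² is O(n²)
C = n³ + n² is O(n³)
B = 2ⁿ is O(2ⁿ)
D = eⁿ is O(eⁿ)
A = 3ⁿ is O(3ⁿ)

Therefore, the order from slowest to fastest is: E < C < B < D < A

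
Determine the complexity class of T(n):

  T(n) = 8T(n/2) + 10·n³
Θ(n³ log n)

Master Theorem: a = 8, b = 2, f(n) = 10·n³.
Compute the critical exponent d = log₂(8) = 3.
Compare f(n) = Θ(n³) against n^d:
  k = 3 = d, so f(n) = Θ(n^d) — Case 2.
  Work is balanced across levels: T(n) = Θ(n^d log n) = Θ(n³ log n).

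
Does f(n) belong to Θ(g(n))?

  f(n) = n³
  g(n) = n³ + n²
True

f(n) = n³ and g(n) = n³ + n² are both O(n³).
Since they have the same asymptotic growth rate, f(n) = Θ(g(n)) is true.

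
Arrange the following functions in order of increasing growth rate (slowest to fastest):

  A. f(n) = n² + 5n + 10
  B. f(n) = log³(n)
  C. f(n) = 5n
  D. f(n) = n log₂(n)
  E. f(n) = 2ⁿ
B < C < D < A < E

Comparing growth rates:
B = log³(n) is O(log³ n)
C = 5n is O(n)
D = n log₂(n) is O(n log n)
A = n² + 5n + 10 is O(n²)
E = 2ⁿ is O(2ⁿ)

Therefore, the order from slowest to fastest is: B < C < D < A < E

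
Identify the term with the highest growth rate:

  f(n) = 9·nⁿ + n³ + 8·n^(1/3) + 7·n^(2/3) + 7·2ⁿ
9·nⁿ

Looking at each term:
  - 9·nⁿ is O(nⁿ)
  - n³ is O(n³)
  - 8·n^(1/3) is O(n^(1/3))
  - 7·n^(2/3) is O(n^(2/3))
  - 7·2ⁿ is O(2ⁿ)

The term 9·nⁿ (O(nⁿ)) grows fastest and dominates all others.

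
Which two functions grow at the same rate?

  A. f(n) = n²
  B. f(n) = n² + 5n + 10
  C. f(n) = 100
A and B

Examining each function:
  A. n² is O(n²)
  B. n² + 5n + 10 is O(n²)
  C. 100 is O(1)

Functions A and B both have the same complexity class.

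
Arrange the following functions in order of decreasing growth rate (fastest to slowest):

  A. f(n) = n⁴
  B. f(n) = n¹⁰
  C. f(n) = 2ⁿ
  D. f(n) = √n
C > B > A > D

Comparing growth rates:
C = 2ⁿ is O(2ⁿ)
B = n¹⁰ is O(n¹⁰)
A = n⁴ is O(n⁴)
D = √n is O(√n)

Therefore, the order from fastest to slowest is: C > B > A > D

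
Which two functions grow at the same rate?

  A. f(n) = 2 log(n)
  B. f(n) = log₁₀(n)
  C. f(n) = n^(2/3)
A and B

Examining each function:
  A. 2 log(n) is O(log n)
  B. log₁₀(n) is O(log n)
  C. n^(2/3) is O(n^(2/3))

Functions A and B both have the same complexity class.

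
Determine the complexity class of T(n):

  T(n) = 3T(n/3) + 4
Θ(n)

Master Theorem: a = 3, b = 3, f(n) = 4.
Compute the critical exponent d = log₃(3) = 1.
Compare f(n) = Θ(1) against n^d:
  k = 0 < d = 1, so f(n) = O(n^(d-ε)) — Case 1.
  The recursion cost dominates: T(n) = Θ(n^d) = Θ(n).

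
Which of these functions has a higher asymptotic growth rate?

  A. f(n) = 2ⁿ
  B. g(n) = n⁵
A

f(n) = 2ⁿ is O(2ⁿ), while g(n) = n⁵ is O(n⁵).
Since O(2ⁿ) grows faster than O(n⁵), f(n) dominates.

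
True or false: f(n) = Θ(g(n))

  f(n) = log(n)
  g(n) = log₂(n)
True

f(n) = log(n) and g(n) = log₂(n) are both O(log n).
Since they have the same asymptotic growth rate, f(n) = Θ(g(n)) is true.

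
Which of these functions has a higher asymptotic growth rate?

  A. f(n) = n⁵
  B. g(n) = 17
A

f(n) = n⁵ is O(n⁵), while g(n) = 17 is O(1).
Since O(n⁵) grows faster than O(1), f(n) dominates.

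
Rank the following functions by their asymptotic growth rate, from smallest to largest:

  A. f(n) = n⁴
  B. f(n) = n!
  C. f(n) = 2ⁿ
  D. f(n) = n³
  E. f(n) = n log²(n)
E < D < A < C < B

Comparing growth rates:
E = n log²(n) is O(n log² n)
D = n³ is O(n³)
A = n⁴ is O(n⁴)
C = 2ⁿ is O(2ⁿ)
B = n! is O(n!)

Therefore, the order from slowest to fastest is: E < D < A < C < B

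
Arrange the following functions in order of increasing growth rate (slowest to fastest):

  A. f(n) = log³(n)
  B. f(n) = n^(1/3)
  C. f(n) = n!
A < B < C

Comparing growth rates:
A = log³(n) is O(log³ n)
B = n^(1/3) is O(n^(1/3))
C = n! is O(n!)

Therefore, the order from slowest to fastest is: A < B < C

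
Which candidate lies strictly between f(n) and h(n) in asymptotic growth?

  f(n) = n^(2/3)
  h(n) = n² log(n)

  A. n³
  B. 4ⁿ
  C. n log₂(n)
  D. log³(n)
C

We need g(n) with n^(2/3) = o(g(n)) and g(n) = o(n² log(n)), i.e. O(n^(2/3)) ≺ g ≺ O(n² log n).
Check each option:
  A. n³ — O(n³) does not grow strictly slower than h(n)
  B. 4ⁿ — O(4ⁿ) does not grow strictly slower than h(n)
  C. n log₂(n) — O(n log n) is strictly between O(n^(2/3)) and O(n² log n) ✓
  D. log³(n) — O(log³ n) does not grow strictly faster than f(n)

Only option C (n log₂(n)) lies strictly between.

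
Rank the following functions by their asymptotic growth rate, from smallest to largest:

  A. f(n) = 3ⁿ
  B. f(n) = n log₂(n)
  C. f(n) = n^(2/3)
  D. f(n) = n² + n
C < B < D < A

Comparing growth rates:
C = n^(2/3) is O(n^(2/3))
B = n log₂(n) is O(n log n)
D = n² + n is O(n²)
A = 3ⁿ is O(3ⁿ)

Therefore, the order from slowest to fastest is: C < B < D < A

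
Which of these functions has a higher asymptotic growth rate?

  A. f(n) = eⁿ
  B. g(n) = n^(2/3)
A

f(n) = eⁿ is O(eⁿ), while g(n) = n^(2/3) is O(n^(2/3)).
Since O(eⁿ) grows faster than O(n^(2/3)), f(n) dominates.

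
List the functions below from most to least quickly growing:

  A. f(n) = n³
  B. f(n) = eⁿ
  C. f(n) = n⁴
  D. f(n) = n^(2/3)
B > C > A > D

Comparing growth rates:
B = eⁿ is O(eⁿ)
C = n⁴ is O(n⁴)
A = n³ is O(n³)
D = n^(2/3) is O(n^(2/3))

Therefore, the order from fastest to slowest is: B > C > A > D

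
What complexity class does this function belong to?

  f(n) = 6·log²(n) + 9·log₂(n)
O(log² n)

The dominant term in 6·log²(n) + 9·log₂(n) is 6·log²(n), which is Θ(log² n).
Lower-order terms (9·log₂(n)) are asymptotically negligible.
Constants are absorbed, so the tightest bound is O(log² n).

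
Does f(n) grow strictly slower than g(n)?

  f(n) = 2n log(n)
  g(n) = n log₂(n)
False

f(n) = 2n log(n) is O(n log n), and g(n) = n log₂(n) is O(n log n).
Since they have the same growth rate, f(n) = o(g(n)) is false.
(f = o(g) requires f to grow strictly slower, not equal.)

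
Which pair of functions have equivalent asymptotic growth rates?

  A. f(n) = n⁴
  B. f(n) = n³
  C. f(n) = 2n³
B and C

Examining each function:
  A. n⁴ is O(n⁴)
  B. n³ is O(n³)
  C. 2n³ is O(n³)

Functions B and C both have the same complexity class.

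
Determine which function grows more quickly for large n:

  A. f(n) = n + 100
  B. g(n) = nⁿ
B

f(n) = n + 100 is O(n), while g(n) = nⁿ is O(nⁿ).
Since O(nⁿ) grows faster than O(n), g(n) dominates.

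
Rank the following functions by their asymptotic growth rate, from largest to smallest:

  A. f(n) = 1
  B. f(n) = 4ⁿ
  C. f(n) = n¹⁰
B > C > A

Comparing growth rates:
B = 4ⁿ is O(4ⁿ)
C = n¹⁰ is O(n¹⁰)
A = 1 is O(1)

Therefore, the order from fastest to slowest is: B > C > A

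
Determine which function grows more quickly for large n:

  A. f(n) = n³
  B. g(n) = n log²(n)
A

f(n) = n³ is O(n³), while g(n) = n log²(n) is O(n log² n).
Since O(n³) grows faster than O(n log² n), f(n) dominates.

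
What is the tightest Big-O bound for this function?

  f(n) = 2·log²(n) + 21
O(log² n)

The dominant term in 2·log²(n) + 21 is 2·log²(n), which is Θ(log² n).
Lower-order terms (21) are asymptotically negligible.
Constants are absorbed, so the tightest bound is O(log² n).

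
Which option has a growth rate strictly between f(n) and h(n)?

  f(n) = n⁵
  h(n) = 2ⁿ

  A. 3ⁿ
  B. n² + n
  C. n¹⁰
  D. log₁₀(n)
C

We need g(n) with n⁵ = o(g(n)) and g(n) = o(2ⁿ), i.e. O(n⁵) ≺ g ≺ O(2ⁿ).
Check each option:
  A. 3ⁿ — O(3ⁿ) does not grow strictly slower than h(n)
  B. n² + n — O(n²) does not grow strictly faster than f(n)
  C. n¹⁰ — O(n¹⁰) is strictly between O(n⁵) and O(2ⁿ) ✓
  D. log₁₀(n) — O(log n) does not grow strictly faster than f(n)

Only option C (n¹⁰) lies strictly between.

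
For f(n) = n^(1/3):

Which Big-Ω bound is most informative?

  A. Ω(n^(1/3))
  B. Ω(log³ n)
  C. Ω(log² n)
A

f(n) = n^(1/3) is Ω(n^(1/3)).
All listed options are valid Big-Ω bounds (lower bounds),
but Ω(n^(1/3)) is the tightest (largest valid bound).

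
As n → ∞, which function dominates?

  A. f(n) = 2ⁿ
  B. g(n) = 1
A

f(n) = 2ⁿ is O(2ⁿ), while g(n) = 1 is O(1).
Since O(2ⁿ) grows faster than O(1), f(n) dominates.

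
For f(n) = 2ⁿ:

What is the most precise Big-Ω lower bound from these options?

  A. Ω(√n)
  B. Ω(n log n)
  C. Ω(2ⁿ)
C

f(n) = 2ⁿ is Ω(2ⁿ).
All listed options are valid Big-Ω bounds (lower bounds),
but Ω(2ⁿ) is the tightest (largest valid bound).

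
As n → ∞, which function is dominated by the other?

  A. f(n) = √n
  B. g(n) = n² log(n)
A

f(n) = √n is O(√n), while g(n) = n² log(n) is O(n² log n).
Since O(√n) grows slower than O(n² log n), f(n) is dominated.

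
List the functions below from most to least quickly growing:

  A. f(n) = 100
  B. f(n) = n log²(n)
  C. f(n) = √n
B > C > A

Comparing growth rates:
B = n log²(n) is O(n log² n)
C = √n is O(√n)
A = 100 is O(1)

Therefore, the order from fastest to slowest is: B > C > A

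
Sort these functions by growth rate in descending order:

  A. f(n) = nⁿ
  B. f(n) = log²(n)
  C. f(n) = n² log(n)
A > C > B

Comparing growth rates:
A = nⁿ is O(nⁿ)
C = n² log(n) is O(n² log n)
B = log²(n) is O(log² n)

Therefore, the order from fastest to slowest is: A > C > B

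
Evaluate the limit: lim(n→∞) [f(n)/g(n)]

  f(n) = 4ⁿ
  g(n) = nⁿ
0

Since 4ⁿ (O(4ⁿ)) grows slower than nⁿ (O(nⁿ)),
the ratio f(n)/g(n) → 0 as n → ∞.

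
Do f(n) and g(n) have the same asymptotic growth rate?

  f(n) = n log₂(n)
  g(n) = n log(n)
True

f(n) = n log₂(n) and g(n) = n log(n) are both O(n log n).
Since they have the same asymptotic growth rate, f(n) = Θ(g(n)) is true.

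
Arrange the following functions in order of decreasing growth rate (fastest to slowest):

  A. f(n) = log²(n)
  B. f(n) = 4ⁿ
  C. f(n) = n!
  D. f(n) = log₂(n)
C > B > A > D

Comparing growth rates:
C = n! is O(n!)
B = 4ⁿ is O(4ⁿ)
A = log²(n) is O(log² n)
D = log₂(n) is O(log n)

Therefore, the order from fastest to slowest is: C > B > A > D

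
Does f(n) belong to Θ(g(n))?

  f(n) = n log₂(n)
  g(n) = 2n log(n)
True

f(n) = n log₂(n) and g(n) = 2n log(n) are both O(n log n).
Since they have the same asymptotic growth rate, f(n) = Θ(g(n)) is true.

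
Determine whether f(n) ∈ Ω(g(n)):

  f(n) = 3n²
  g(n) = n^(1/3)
True

f(n) = 3n² is O(n²), and g(n) = n^(1/3) is O(n^(1/3)).
Since O(n²) grows at least as fast as O(n^(1/3)), f(n) = Ω(g(n)) is true.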